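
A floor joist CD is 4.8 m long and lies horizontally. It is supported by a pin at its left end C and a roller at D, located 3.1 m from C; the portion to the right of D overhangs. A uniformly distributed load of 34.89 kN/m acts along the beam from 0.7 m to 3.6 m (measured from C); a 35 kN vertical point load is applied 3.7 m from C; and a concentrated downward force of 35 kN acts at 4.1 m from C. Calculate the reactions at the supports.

Resultant of the distributed load: 34.89 × 2.9 = 101.181 kN at 2.15 m from C.
Moments about C: D_y·3.1 − (34.89·2.9)·2.15 − 35·3.7 − 35·4.1 = 0 → D_y = 490.53915/3.1 = 158.238 ≈ 158.2 kN.
ΣF_y = 0: C_y + 158.238 − 34.89·2.9 − 35 − 35 = 0 → C_y = 12.94 kN.
ΣF_x = 0: no horizontal applied forces, so C_x = 0.

C_x = 0, C_y = 12.94 kN, D_y = 158.2 kN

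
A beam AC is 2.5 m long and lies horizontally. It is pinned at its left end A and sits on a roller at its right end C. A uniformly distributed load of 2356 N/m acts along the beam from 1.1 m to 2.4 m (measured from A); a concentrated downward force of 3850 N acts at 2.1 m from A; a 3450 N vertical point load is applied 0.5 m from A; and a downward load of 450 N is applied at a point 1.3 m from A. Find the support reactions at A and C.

Resultant of the distributed load: 2356 × 1.3 = 3062.8 N at 1.75 m from A.
Taking moments about A: C_y·2.5 − (2356·1.3)·1.75 − 3850·2.1 − 3450·0.5 − 450·1.3 = 0 → C_y = 15754.9/2.5 = 6301.96 ≈ 6302 N.
ΣF_y = 0: A_y + 6301.96 − 2356·1.3 − 3850 − 3450 − 450 = 0 → A_y = 4511 N.
ΣF_x = 0: no horizontal applied forces, so A_x = 0.

A_x = 0, A_y = 4511 N, C_y = 6302 N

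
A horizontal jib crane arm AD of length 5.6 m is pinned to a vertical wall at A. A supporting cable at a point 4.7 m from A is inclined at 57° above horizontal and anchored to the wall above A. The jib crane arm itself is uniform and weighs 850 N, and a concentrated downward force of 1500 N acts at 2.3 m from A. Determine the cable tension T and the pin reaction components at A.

ΣM about A: T·sin57°·4.7 − 850·2.8 − 1500·2.3 = 0 → T = 5830/(4.7·0.838671) = 1479.04 ≈ 1479 N.
ΣF_x = 0: A_x − T·cos57° = 0 → A_x = 1479.04 × 0.544639 = 805.5 N.
ΣF_y = 0: A_y + T·sin57° − 850 − 1500 = 0 → A_y = 2350 − 1479.04 × 0.838671 = 1110 N.

T = 1479 N, A_x = 805.5 N, A_y = 1110 N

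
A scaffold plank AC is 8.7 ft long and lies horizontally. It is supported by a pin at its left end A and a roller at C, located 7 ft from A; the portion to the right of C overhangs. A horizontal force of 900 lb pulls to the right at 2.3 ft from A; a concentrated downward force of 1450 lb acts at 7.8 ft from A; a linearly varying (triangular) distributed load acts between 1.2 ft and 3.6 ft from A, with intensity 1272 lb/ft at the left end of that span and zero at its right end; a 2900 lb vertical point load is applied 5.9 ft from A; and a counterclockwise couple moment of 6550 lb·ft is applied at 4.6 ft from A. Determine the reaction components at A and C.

A_x = -900.0 lb, A_y = 2316 lb, C_y = 3560 lb

Resultant of the triangular load: ½ × 1272 × 2.4 = 1526.4 lb, acting at 2 ft from A (one-third of the span from the peak).
ΣM about A: C_y·7 − 1450·7.8 − (½·1272·2.4)·2 − 2900·5.9 + 6550 = 0 → C_y = 24922.8/7 = 3560.4 ≈ 3560 lb.
ΣF_y = 0: A_y + 3560.4 − 1450 − ½·1272·2.4 − 2900 = 0 → A_y = 2316 lb.
ΣF_x = 0: A_x + 900 = 0 → A_x = -900.0 lb.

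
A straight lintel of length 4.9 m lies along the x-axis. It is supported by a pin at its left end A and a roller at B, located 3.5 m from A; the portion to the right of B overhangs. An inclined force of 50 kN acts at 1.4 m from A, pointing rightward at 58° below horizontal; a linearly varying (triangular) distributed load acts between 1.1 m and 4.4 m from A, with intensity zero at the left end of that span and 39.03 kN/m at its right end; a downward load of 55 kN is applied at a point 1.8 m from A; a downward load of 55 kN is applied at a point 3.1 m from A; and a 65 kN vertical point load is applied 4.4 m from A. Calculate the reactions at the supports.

Resultant of the triangular load: ½ × 39.03 × 3.3 = 64.3995 kN, acting at 3.3 m from A (one-third of the span from the peak).
Moments about A: B_y·3.5 − 50·sin58°·1.4 − (½·39.03·3.3)·3.3 − 55·1.8 − 55·3.1 − 65·4.4 = 0 → B_y = 827.382/3.5 = 236.395 ≈ 236.4 kN.
ΣF_y = 0: A_y + 236.395 − 50·sin58° − ½·39.03·3.3 − 55 − 55 − 65 = 0 → A_y = 45.41 kN.
ΣF_x = 0: A_x + 50·cos58° = 0 → A_x = -26.50 kN.

A_x = -26.50 kN, A_y = 45.41 kN, B_y = 236.4 kN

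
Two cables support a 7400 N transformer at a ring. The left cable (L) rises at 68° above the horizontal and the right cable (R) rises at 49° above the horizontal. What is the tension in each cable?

ΣF_x = 0: −T_L·cos68° + T_R·cos49° = 0 → T_R = 0.570995·T_L.
ΣF_y = 0: T_L·sin68° + T_R·sin49° = 7400.
Substitute: T_L·(0.927184 + 0.570995·0.75471) = 7400 → T_L = 5448.71 ≈ 5449 N.
Then T_R = 0.570995 × 5448.71 = 3111 N.

T_L = 5449 N, T_R = 3111 N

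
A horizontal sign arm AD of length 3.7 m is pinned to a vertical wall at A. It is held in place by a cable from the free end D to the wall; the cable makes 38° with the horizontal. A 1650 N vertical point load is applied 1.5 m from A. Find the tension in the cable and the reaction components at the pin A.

ΣM about A: T·sin38°·3.7 − 1650·1.5 = 0 → T = 2475/(3.7·0.615661) = 1086.51 ≈ 1087 N.
ΣF_x = 0: A_x − T·cos38° = 0 → A_x = 1086.51 × 0.788011 = 856.2 N.
ΣF_y = 0: A_y + T·sin38° − 1650 = 0 → A_y = 1650 − 1086.51 × 0.615661 = 981.1 N.

T = 1087 N, A_x = 856.2 N, A_y = 981.1 N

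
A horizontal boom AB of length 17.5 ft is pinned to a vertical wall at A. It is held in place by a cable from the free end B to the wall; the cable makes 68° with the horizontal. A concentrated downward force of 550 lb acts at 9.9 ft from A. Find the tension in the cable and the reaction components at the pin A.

T = 335.6 lb, A_x = 125.7 lb, A_y = 238.9 lb

ΣM about A: T·sin68°·17.5 − 550·9.9 = 0 → T = 5445/(17.5·0.927184) = 335.578 ≈ 335.6 lb.
ΣF_x = 0: A_x − T·cos68° = 0 → A_x = 335.578 × 0.374607 = 125.7 lb.
ΣF_y = 0: A_y + T·sin68° − 550 = 0 → A_y = 550 − 335.578 × 0.927184 = 238.9 lb.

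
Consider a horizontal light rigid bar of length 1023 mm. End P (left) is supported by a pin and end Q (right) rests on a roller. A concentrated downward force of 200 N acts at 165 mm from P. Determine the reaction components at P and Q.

Taking moments about P: Q_y·1023 − 200·165 = 0 → Q_y = 33000/1023 = 32.2581 ≈ 32.26 N.
ΣF_y = 0: P_y + 32.2581 − 200 = 0 → P_y = 167.7 N.
ΣF_x = 0: no horizontal applied forces, so P_x = 0.

P_x = 0, P_y = 167.7 N, Q_y = 32.26 N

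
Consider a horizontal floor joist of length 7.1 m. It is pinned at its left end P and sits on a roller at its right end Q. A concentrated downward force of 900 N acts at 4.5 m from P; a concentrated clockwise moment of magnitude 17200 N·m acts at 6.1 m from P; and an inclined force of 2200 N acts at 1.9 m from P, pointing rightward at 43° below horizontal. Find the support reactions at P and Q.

P_x = -1609 N, P_y = -994.1 N, Q_y = 3394 N

Moments about P: Q_y·7.1 − 900·4.5 − 17200 − 2200·sin43°·1.9 = 0 → Q_y = 24100.8/7.1 = 3394.48 ≈ 3394 N.
ΣF_y = 0: P_y + 3394.48 − 900 − 2200·sin43° = 0 → P_y = -994.1 N.
ΣF_x = 0: P_x + 2200·cos43° = 0 → P_x = -1609 N.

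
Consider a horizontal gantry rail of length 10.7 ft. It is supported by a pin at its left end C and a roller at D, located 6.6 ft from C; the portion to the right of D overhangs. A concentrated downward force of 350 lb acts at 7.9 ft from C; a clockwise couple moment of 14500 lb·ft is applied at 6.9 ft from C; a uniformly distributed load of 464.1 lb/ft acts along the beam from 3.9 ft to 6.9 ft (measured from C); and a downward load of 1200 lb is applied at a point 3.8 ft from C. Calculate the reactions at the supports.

Resultant of the distributed load: 464.1 × 3 = 1392.3 lb at 5.4 ft from C.
Taking moments about C: D_y·6.6 − 350·7.9 − 14500 − (464.1·3)·5.4 − 1200·3.8 = 0 → D_y = 29343.42/6.6 = 4445.97 ≈ 4446 lb.
ΣF_y = 0: C_y + 4445.97 − 350 − 464.1·3 − 1200 = 0 → C_y = -1504 lb.
ΣF_x = 0: no horizontal applied forces, so C_x = 0.

C_x = 0, C_y = -1504 lb, D_y = 4446 lb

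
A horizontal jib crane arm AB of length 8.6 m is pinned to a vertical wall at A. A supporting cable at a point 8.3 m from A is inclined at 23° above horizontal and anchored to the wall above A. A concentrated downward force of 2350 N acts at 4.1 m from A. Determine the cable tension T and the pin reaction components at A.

T = 2971 N, A_x = 2735 N, A_y = 1189 N

ΣM about A: T·sin23°·8.3 − 2350·4.1 = 0 → T = 9635/(8.3·0.390731) = 2970.95 ≈ 2971 N.
ΣF_x = 0: A_x − T·cos23° = 0 → A_x = 2970.95 × 0.920505 = 2735 N.
ΣF_y = 0: A_y + T·sin23° − 2350 = 0 → A_y = 2350 − 2970.95 × 0.390731 = 1189 N.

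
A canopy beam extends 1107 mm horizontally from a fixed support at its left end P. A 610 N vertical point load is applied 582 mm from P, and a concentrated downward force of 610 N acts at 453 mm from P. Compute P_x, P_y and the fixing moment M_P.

ΣF_x = 0: P_x = 0.
ΣF_y = 0: P_y − 610 − 610 = 0 → P_y = 1220 N.
ΣM about P: M_P − 610·582 − 610·453 = 0 → M_P = 631400 N·mm.

P_x = 0, P_y = 1220 N, M_P = 631400 N·mm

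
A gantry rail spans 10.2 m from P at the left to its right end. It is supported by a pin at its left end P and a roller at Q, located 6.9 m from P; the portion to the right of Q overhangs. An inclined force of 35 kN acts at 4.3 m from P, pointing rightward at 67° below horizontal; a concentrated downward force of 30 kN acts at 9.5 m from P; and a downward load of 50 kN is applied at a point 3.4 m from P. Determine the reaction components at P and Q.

Moments about P: Q_y·6.9 − 35·sin67°·4.3 − 30·9.5 − 50·3.4 = 0 → Q_y = 593.536/6.9 = 86.0197 ≈ 86.02 kN.
ΣF_y = 0: P_y + 86.0197 − 35·sin67° − 30 − 50 = 0 → P_y = 26.20 kN.
ΣF_x = 0: P_x + 35·cos67° = 0 → P_x = -13.68 kN.

P_x = -13.68 kN, P_y = 26.20 kN, Q_y = 86.02 kN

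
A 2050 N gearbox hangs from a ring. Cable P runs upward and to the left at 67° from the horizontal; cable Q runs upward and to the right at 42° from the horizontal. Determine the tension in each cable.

ΣF_x = 0: −T_P·cos67° + T_Q·cos42° = 0 → T_Q = 0.525781·T_P.
ΣF_y = 0: T_P·sin67° + T_Q·sin42° = 2050.
Substitute: T_P·(0.920505 + 0.525781·0.669131) = 2050 → T_P = 1611.23 ≈ 1611 N.
Then T_Q = 0.525781 × 1611.23 = 847.2 N.

T_P = 1611 N, T_Q = 847.2 N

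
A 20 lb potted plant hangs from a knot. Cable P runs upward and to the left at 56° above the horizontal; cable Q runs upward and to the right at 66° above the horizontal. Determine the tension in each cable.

ΣF_x = 0: −T_P·cos56° + T_Q·cos66° = 0 → T_Q = 1.37483·T_P.
ΣF_y = 0: T_P·sin56° + T_Q·sin66° = 20.
Substitute: T_P·(0.829038 + 1.37483·0.913545) = 20 → T_P = 9.59229 ≈ 9.592 lb.
Then T_Q = 1.37483 × 9.59229 = 13.19 lb.

T_P = 9.592 lb, T_Q = 13.19 lb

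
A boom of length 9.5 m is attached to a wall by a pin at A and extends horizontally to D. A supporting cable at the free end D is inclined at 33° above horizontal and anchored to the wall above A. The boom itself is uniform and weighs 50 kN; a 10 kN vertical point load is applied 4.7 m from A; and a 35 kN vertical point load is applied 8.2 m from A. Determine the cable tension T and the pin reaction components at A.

T = 110.5 kN, A_x = 92.64 kN, A_y = 34.84 kN

ΣM about A: T·sin33°·9.5 − 50·4.75 − 10·4.7 − 35·8.2 = 0 → T = 571.5/(9.5·0.544639) = 110.455 ≈ 110.5 kN.
ΣF_x = 0: A_x − T·cos33° = 0 → A_x = 110.455 × 0.838671 = 92.64 kN.
ΣF_y = 0: A_y + T·sin33° − 50 − 10 − 35 = 0 → A_y = 95 − 110.455 × 0.544639 = 34.84 kN.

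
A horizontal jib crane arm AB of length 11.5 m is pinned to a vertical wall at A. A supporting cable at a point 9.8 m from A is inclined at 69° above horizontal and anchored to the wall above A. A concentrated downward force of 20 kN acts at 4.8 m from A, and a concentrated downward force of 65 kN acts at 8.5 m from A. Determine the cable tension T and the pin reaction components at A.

ΣM about A: T·sin69°·9.8 − 20·4.8 − 65·8.5 = 0 → T = 648.5/(9.8·0.93358) = 70.8814 ≈ 70.88 kN.
ΣF_x = 0: A_x − T·cos69° = 0 → A_x = 70.8814 × 0.358368 = 25.40 kN.
ΣF_y = 0: A_y + T·sin69° − 20 − 65 = 0 → A_y = 85 − 70.8814 × 0.93358 = 18.83 kN.

T = 70.88 kN, A_x = 25.40 kN, A_y = 18.83 kN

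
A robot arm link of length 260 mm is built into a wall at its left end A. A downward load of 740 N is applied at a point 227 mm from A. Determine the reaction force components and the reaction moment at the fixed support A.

ΣF_x = 0: A_x = 0.
ΣF_y = 0: A_y − 740 = 0 → A_y = 740.0 N.
ΣM about A: M_A − 740·227 = 0 → M_A = 168000 N·mm.

A_x = 0, A_y = 740.0 N, M_A = 168000 N·mm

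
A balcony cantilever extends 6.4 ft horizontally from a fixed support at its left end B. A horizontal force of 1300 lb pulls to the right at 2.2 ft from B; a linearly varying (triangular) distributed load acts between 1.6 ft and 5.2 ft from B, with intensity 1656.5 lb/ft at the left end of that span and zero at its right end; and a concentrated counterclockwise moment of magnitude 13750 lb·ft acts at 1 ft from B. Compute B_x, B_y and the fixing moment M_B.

B_x = -1300 lb, B_y = 2982 lb, M_B = -5401 lb·ft

Resultant of the triangular load: ½ × 1656.5 × 3.6 = 2981.7 lb, acting at 2.8 ft from B (one-third of the span from the peak).
ΣF_x = 0: B_x + 1300 = 0 → B_x = -1300 lb.
ΣF_y = 0: B_y − ½·1656.5·3.6 = 0 → B_y = 2982 lb.
ΣM about B: M_B − (½·1656.5·3.6)·2.8 + 13750 = 0 → M_B = -5401 lb·ft.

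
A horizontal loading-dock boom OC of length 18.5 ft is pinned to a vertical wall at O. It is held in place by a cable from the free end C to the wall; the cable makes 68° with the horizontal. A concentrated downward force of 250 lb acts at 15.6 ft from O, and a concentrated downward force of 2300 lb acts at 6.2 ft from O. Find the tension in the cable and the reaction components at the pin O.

T = 1059 lb, O_x = 396.6 lb, O_y = 1568 lb

ΣM about O: T·sin68°·18.5 − 250·15.6 − 2300·6.2 = 0 → T = 18160/(18.5·0.927184) = 1058.71 ≈ 1059 lb.
ΣF_x = 0: O_x − T·cos68° = 0 → O_x = 1058.71 × 0.374607 = 396.6 lb.
ΣF_y = 0: O_y + T·sin68° − 250 − 2300 = 0 → O_y = 2550 − 1058.71 × 0.927184 = 1568 lb.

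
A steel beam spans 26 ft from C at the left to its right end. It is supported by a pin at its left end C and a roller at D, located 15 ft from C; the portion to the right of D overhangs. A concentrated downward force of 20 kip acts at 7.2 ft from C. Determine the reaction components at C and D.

Moments about C: D_y·15 − 20·7.2 = 0 → D_y = 144/15 = 9.600 kip.
ΣF_y = 0: C_y + 9.6 − 20 = 0 → C_y = 10.40 kip.
ΣF_x = 0: no horizontal applied forces, so C_x = 0.

C_x = 0, C_y = 10.40 kip, D_y = 9.600 kip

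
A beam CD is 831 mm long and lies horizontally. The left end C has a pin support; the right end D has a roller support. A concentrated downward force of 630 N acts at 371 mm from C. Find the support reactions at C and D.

C_x = 0, C_y = 348.7 N, D_y = 281.3 N

Taking moments about C: D_y·831 − 630·371 = 0 → D_y = 233730/831 = 281.264 ≈ 281.3 N.
ΣF_y = 0: C_y + 281.264 − 630 = 0 → C_y = 348.7 N.
ΣF_x = 0: no horizontal applied forces, so C_x = 0.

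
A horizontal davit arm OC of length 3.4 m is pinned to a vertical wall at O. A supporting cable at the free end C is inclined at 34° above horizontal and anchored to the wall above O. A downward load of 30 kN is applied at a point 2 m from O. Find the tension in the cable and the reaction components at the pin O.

ΣM about O: T·sin34°·3.4 − 30·2 = 0 → T = 60/(3.4·0.559193) = 31.5581 ≈ 31.56 kN.
ΣF_x = 0: O_x − T·cos34° = 0 → O_x = 31.5581 × 0.829038 = 26.16 kN.
ΣF_y = 0: O_y + T·sin34° − 30 = 0 → O_y = 30 − 31.5581 × 0.559193 = 12.35 kN.

T = 31.56 kN, O_x = 26.16 kN, O_y = 12.35 kN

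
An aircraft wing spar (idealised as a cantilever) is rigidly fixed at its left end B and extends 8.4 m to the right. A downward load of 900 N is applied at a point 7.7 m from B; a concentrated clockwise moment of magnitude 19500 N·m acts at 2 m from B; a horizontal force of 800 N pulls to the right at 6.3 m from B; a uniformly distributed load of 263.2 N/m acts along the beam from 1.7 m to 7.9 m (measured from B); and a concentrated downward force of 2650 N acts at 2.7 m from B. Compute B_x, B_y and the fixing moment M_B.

Resultant of the distributed load: 263.2 × 6.2 = 1631.84 N at 4.8 m from B.
ΣF_x = 0: B_x + 800 = 0 → B_x = -800.0 N.
ΣF_y = 0: B_y − 900 − 263.2·6.2 − 2650 = 0 → B_y = 5182 N.
ΣM about B: M_B − 900·7.7 − 19500 − (263.2·6.2)·4.8 − 2650·2.7 = 0 → M_B = 41420 N·m.

B_x = -800.0 N, B_y = 5182 N, M_B = 41420 N·m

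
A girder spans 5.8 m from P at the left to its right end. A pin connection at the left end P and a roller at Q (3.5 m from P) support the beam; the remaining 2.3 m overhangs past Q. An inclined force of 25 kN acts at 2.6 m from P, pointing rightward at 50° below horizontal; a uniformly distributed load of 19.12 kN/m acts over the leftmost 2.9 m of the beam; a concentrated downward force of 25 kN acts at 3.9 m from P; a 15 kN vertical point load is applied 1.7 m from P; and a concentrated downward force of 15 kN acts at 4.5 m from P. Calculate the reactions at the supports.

P_x = -16.07 kN, P_y = 37.97 kN, Q_y = 91.63 kN

Resultant of the distributed load: 19.12 × 2.9 = 55.448 kN at 1.45 m from P.
ΣM about P: Q_y·3.5 − 25·sin50°·2.6 − (19.12·2.9)·1.45 − 25·3.9 − 15·1.7 − 15·4.5 = 0 → Q_y = 320.692/3.5 = 91.6263 ≈ 91.63 kN.
ΣF_y = 0: P_y + 91.6263 − 25·sin50° − 19.12·2.9 − 25 − 15 − 15 = 0 → P_y = 37.97 kN.
ΣF_x = 0: P_x + 25·cos50° = 0 → P_x = -16.07 kN.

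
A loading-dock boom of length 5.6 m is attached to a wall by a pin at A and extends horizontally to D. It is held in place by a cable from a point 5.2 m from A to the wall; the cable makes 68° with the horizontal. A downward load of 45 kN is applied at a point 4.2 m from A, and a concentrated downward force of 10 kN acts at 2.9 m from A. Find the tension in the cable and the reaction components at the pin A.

T = 45.22 kN, A_x = 16.94 kN, A_y = 13.08 kN

ΣM about A: T·sin68°·5.2 − 45·4.2 − 10·2.9 = 0 → T = 218/(5.2·0.927184) = 45.2155 ≈ 45.22 kN.
ΣF_x = 0: A_x − T·cos68° = 0 → A_x = 45.2155 × 0.374607 = 16.94 kN.
ΣF_y = 0: A_y + T·sin68° − 45 − 10 = 0 → A_y = 55 − 45.2155 × 0.927184 = 13.08 kN.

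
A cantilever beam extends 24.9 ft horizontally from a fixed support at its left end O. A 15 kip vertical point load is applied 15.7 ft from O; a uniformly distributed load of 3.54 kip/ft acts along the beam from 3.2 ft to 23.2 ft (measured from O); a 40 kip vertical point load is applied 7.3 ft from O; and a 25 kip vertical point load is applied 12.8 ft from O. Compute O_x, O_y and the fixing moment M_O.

Resultant of the distributed load: 3.54 × 20 = 70.8 kip at 13.2 ft from O.
ΣF_x = 0: O_x = 0.
ΣF_y = 0: O_y − 15 − 3.54·20 − 40 − 25 = 0 → O_y = 150.8 kip.
ΣM about O: M_O − 15·15.7 − (3.54·20)·13.2 − 40·7.3 − 25·12.8 = 0 → M_O = 1782 kip·ft.

O_x = 0, O_y = 150.8 kip, M_O = 1782 kip·ft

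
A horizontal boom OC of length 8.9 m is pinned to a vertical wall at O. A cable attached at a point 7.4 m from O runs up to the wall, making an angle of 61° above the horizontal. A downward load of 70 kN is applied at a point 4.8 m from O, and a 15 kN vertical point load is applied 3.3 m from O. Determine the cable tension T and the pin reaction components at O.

ΣM about O: T·sin61°·7.4 − 70·4.8 − 15·3.3 = 0 → T = 385.5/(7.4·0.87462) = 59.5625 ≈ 59.56 kN.
ΣF_x = 0: O_x − T·cos61° = 0 → O_x = 59.5625 × 0.48481 = 28.88 kN.
ΣF_y = 0: O_y + T·sin61° − 70 − 15 = 0 → O_y = 85 − 59.5625 × 0.87462 = 32.91 kN.

T = 59.56 kN, O_x = 28.88 kN, O_y = 32.91 kN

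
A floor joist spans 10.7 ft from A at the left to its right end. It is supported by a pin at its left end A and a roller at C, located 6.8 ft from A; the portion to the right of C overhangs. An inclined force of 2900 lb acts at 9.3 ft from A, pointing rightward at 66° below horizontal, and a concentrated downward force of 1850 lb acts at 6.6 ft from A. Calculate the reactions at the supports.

A_x = -1180 lb, A_y = -919.6 lb, C_y = 5419 lb

Taking moments about A: C_y·6.8 − 2900·sin66°·9.3 − 1850·6.6 = 0 → C_y = 36848.3/6.8 = 5418.87 ≈ 5419 lb.
ΣF_y = 0: A_y + 5418.87 − 2900·sin66° − 1850 = 0 → A_y = -919.6 lb.
ΣF_x = 0: A_x + 2900·cos66° = 0 → A_x = -1180 lb.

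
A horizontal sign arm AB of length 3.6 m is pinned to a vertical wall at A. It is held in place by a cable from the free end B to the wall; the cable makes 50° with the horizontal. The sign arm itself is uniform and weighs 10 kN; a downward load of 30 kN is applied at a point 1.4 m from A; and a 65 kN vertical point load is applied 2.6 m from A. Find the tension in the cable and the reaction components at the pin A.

T = 83.04 kN, A_x = 53.38 kN, A_y = 41.39 kN

ΣM about A: T·sin50°·3.6 − 10·1.8 − 30·1.4 − 65·2.6 = 0 → T = 229/(3.6·0.766044) = 83.0385 ≈ 83.04 kN.
ΣF_x = 0: A_x − T·cos50° = 0 → A_x = 83.0385 × 0.642788 = 53.38 kN.
ΣF_y = 0: A_y + T·sin50° − 10 − 30 − 65 = 0 → A_y = 105 − 83.0385 × 0.766044 = 41.39 kN.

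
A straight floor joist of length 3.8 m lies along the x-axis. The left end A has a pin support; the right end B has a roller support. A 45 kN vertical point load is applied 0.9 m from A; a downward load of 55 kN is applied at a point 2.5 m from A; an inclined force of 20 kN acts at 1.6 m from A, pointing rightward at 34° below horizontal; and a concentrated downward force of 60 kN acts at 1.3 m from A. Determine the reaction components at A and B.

Taking moments about A: B_y·3.8 − 45·0.9 − 55·2.5 − 20·sin34°·1.6 − 60·1.3 = 0 → B_y = 273.894/3.8 = 72.0774 ≈ 72.08 kN.
ΣF_y = 0: A_y + 72.0774 − 45 − 55 − 20·sin34° − 60 = 0 → A_y = 99.11 kN.
ΣF_x = 0: A_x + 20·cos34° = 0 → A_x = -16.58 kN.

A_x = -16.58 kN, A_y = 99.11 kN, B_y = 72.08 kN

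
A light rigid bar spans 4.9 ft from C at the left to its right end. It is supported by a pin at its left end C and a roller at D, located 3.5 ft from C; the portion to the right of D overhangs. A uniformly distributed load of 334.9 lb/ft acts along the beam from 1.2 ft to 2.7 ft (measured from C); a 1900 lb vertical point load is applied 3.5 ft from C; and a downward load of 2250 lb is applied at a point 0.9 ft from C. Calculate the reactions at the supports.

C_x = 0, C_y = 1894 lb, D_y = 2758 lb

Resultant of the distributed load: 334.9 × 1.5 = 502.35 lb at 1.95 ft from C.
ΣM about C: D_y·3.5 − (334.9·1.5)·1.95 − 1900·3.5 − 2250·0.9 = 0 → D_y = 9654.5825/3.5 = 2758.45 ≈ 2758 lb.
ΣF_y = 0: C_y + 2758.45 − 334.9·1.5 − 1900 − 2250 = 0 → C_y = 1894 lb.
ΣF_x = 0: no horizontal applied forces, so C_x = 0.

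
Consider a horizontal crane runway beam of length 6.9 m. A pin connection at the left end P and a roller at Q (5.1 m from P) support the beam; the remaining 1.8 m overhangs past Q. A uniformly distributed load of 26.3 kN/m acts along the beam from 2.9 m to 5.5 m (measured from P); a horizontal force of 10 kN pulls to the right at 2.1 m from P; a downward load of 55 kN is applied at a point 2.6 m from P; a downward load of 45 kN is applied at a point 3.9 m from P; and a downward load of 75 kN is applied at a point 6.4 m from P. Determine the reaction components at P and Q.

P_x = -10.00 kN, P_y = 30.50 kN, Q_y = 212.9 kN

Resultant of the distributed load: 26.3 × 2.6 = 68.38 kN at 4.2 m from P.
Taking moments about P: Q_y·5.1 − (26.3·2.6)·4.2 − 55·2.6 − 45·3.9 − 75·6.4 = 0 → Q_y = 1085.696/5.1 = 212.882 ≈ 212.9 kN.
ΣF_y = 0: P_y + 212.882 − 26.3·2.6 − 55 − 45 − 75 = 0 → P_y = 30.50 kN.
ΣF_x = 0: P_x + 10 = 0 → P_x = -10.00 kN.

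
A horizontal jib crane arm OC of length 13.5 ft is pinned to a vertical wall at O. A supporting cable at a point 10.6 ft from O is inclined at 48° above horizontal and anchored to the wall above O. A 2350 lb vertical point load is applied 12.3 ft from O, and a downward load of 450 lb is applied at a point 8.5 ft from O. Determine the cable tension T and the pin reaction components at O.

T = 4155 lb, O_x = 2780 lb, O_y = -287.7 lb

ΣM about O: T·sin48°·10.6 − 2350·12.3 − 450·8.5 = 0 → T = 32730/(10.6·0.743145) = 4154.96 ≈ 4155 lb.
ΣF_x = 0: O_x − T·cos48° = 0 → O_x = 4154.96 × 0.669131 = 2780 lb.
ΣF_y = 0: O_y + T·sin48° − 2350 − 450 = 0 → O_y = 2800 − 4154.96 × 0.743145 = -287.7 lb.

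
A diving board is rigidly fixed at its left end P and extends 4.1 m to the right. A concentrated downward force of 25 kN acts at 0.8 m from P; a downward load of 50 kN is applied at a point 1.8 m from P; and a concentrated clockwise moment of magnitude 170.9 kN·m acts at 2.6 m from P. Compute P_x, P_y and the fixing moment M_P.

ΣF_x = 0: P_x = 0.
ΣF_y = 0: P_y − 25 − 50 = 0 → P_y = 75.00 kN.
ΣM about P: M_P − 25·0.8 − 50·1.8 − 170.9 = 0 → M_P = 280.9 kN·m.

P_x = 0, P_y = 75.00 kN, M_P = 280.9 kN·m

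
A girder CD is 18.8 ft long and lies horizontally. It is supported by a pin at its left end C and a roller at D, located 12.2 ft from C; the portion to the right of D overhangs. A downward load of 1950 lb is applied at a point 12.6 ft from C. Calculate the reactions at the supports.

C_x = 0, C_y = -63.93 lb, D_y = 2014 lb

ΣM about C: D_y·12.2 − 1950·12.6 = 0 → D_y = 24570/12.2 = 2013.93 ≈ 2014 lb.
ΣF_y = 0: C_y + 2013.93 − 1950 = 0 → C_y = -63.93 lb.
ΣF_x = 0: no horizontal applied forces, so C_x = 0.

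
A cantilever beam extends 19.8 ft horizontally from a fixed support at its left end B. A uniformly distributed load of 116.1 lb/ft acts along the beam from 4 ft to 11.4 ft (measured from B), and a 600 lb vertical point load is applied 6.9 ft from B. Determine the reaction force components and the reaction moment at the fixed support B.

B_x = 0, B_y = 1459 lb, M_B = 10760 lb·ft

Resultant of the distributed load: 116.1 × 7.4 = 859.14 lb at 7.7 ft from B.
ΣF_x = 0: B_x = 0.
ΣF_y = 0: B_y − 116.1·7.4 − 600 = 0 → B_y = 1459 lb.
ΣM about B: M_B − (116.1·7.4)·7.7 − 600·6.9 = 0 → M_B = 10760 lb·ft.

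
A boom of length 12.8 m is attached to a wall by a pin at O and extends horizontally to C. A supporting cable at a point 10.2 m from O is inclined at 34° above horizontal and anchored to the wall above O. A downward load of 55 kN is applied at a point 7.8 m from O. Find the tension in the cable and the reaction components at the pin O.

T = 75.21 kN, O_x = 62.35 kN, O_y = 12.94 kN

ΣM about O: T·sin34°·10.2 − 55·7.8 = 0 → T = 429/(10.2·0.559193) = 75.2134 ≈ 75.21 kN.
ΣF_x = 0: O_x − T·cos34° = 0 → O_x = 75.2134 × 0.829038 = 62.35 kN.
ΣF_y = 0: O_y + T·sin34° − 55 = 0 → O_y = 55 − 75.2134 × 0.559193 = 12.94 kN.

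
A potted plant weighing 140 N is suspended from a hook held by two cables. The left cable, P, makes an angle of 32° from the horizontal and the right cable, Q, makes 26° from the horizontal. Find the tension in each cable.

ΣF_x = 0: −T_P·cos32° + T_Q·cos26° = 0 → T_Q = 0.94354·T_P.
ΣF_y = 0: T_P·sin32° + T_Q·sin26° = 140.
Substitute: T_P·(0.529919 + 0.94354·0.438371) = 140 → T_P = 148.377 ≈ 148.4 N.
Then T_Q = 0.94354 × 148.377 = 140.0 N.

T_P = 148.4 N, T_Q = 140.0 N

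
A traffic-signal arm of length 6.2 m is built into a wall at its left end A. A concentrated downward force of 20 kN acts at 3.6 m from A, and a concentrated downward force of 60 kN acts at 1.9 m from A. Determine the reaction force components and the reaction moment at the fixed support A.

ΣF_x = 0: A_x = 0.
ΣF_y = 0: A_y − 20 − 60 = 0 → A_y = 80.00 kN.
ΣM about A: M_A − 20·3.6 − 60·1.9 = 0 → M_A = 186.0 kN·m.

A_x = 0, A_y = 80.00 kN, M_A = 186.0 kN·m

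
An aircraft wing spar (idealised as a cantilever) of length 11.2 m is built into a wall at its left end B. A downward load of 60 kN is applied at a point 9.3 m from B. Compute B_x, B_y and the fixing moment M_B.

B_x = 0, B_y = 60.00 kN, M_B = 558.0 kN·m

ΣF_x = 0: B_x = 0.
ΣF_y = 0: B_y − 60 = 0 → B_y = 60.00 kN.
ΣM about B: M_B − 60·9.3 = 0 → M_B = 558.0 kN·m.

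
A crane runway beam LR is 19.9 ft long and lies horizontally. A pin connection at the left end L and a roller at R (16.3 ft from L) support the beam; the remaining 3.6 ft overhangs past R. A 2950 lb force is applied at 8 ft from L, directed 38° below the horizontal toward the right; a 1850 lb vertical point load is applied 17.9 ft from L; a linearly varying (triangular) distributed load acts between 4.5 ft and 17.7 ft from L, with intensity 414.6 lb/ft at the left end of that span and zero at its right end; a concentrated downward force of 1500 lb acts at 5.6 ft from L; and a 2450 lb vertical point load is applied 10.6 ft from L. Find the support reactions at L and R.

L_x = -2325 lb, L_y = 3827 lb, R_y = 6526 lb

Resultant of the triangular load: ½ × 414.6 × 13.2 = 2736.36 lb, acting at 8.9 ft from L (one-third of the span from the peak).
Taking moments about L: R_y·16.3 − 2950·sin38°·8 − 1850·17.9 − (½·414.6·13.2)·8.9 − 1500·5.6 − 2450·10.6 = 0 → R_y = 106368/16.3 = 6525.64 ≈ 6526 lb.
ΣF_y = 0: L_y + 6525.64 − 2950·sin38° − 1850 − ½·414.6·13.2 − 1500 − 2450 = 0 → L_y = 3827 lb.
ΣF_x = 0: L_x + 2950·cos38° = 0 → L_x = -2325 lb.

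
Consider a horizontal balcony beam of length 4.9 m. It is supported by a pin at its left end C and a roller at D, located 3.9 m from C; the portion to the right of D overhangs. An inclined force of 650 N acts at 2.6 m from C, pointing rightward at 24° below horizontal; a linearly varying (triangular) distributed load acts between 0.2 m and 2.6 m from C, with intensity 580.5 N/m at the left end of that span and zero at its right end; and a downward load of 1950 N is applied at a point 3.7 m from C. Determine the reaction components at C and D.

C_x = -593.8 N, C_y = 706.1 N, D_y = 2205 N

Resultant of the triangular load: ½ × 580.5 × 2.4 = 696.6 N, acting at 1 m from C (one-third of the span from the peak).
Moments about C: D_y·3.9 − 650·sin24°·2.6 − (½·580.5·2.4)·1 − 1950·3.7 = 0 → D_y = 8598.98/3.9 = 2204.87 ≈ 2205 N.
ΣF_y = 0: C_y + 2204.87 − 650·sin24° − ½·580.5·2.4 − 1950 = 0 → C_y = 706.1 N.
ΣF_x = 0: C_x + 650·cos24° = 0 → C_x = -593.8 N.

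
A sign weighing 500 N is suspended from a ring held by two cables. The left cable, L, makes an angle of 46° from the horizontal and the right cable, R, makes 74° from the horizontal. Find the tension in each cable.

ΣF_x = 0: −T_L·cos46° + T_R·cos74° = 0 → T_R = 2.52019·T_L.
ΣF_y = 0: T_L·sin46° + T_R·sin74° = 500.
Substitute: T_L·(0.71934 + 2.52019·0.961262) = 500 → T_L = 159.139 ≈ 159.1 N.
Then T_R = 2.52019 × 159.139 = 401.1 N.

T_L = 159.1 N, T_R = 401.1 N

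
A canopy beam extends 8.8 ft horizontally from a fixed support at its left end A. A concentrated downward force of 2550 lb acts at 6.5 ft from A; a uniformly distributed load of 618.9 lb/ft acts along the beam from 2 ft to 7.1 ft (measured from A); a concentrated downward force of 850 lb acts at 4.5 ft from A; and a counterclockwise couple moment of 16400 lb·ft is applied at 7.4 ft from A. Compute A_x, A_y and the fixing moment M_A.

A_x = 0, A_y = 6556 lb, M_A = 18360 lb·ft

Resultant of the distributed load: 618.9 × 5.1 = 3156.39 lb at 4.55 ft from A.
ΣF_x = 0: A_x = 0.
ΣF_y = 0: A_y − 2550 − 618.9·5.1 − 850 = 0 → A_y = 6556 lb.
ΣM about A: M_A − 2550·6.5 − (618.9·5.1)·4.55 − 850·4.5 + 16400 = 0 → M_A = 18360 lb·ft.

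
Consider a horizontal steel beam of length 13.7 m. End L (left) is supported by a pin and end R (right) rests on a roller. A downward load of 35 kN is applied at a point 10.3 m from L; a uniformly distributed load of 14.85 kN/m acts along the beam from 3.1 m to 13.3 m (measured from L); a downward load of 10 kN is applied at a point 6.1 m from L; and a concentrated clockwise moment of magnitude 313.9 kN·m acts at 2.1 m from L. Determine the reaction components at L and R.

Resultant of the distributed load: 14.85 × 10.2 = 151.47 kN at 8.2 m from L.
ΣM about L: R_y·13.7 − 35·10.3 − (14.85·10.2)·8.2 − 10·6.1 − 313.9 = 0 → R_y = 1977.454/13.7 = 144.34 ≈ 144.3 kN.
ΣF_y = 0: L_y + 144.34 − 35 − 14.85·10.2 − 10 = 0 → L_y = 52.13 kN.
ΣF_x = 0: no horizontal applied forces, so L_x = 0.

L_x = 0, L_y = 52.13 kN, R_y = 144.3 kN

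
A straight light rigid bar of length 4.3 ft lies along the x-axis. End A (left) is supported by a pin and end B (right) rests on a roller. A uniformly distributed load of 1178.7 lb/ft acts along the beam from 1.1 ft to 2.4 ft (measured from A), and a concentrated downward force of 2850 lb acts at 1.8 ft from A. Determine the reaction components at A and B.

A_x = 0, A_y = 2566 lb, B_y = 1817 lb

Resultant of the distributed load: 1178.7 × 1.3 = 1532.31 lb at 1.75 ft from A.
ΣM about A: B_y·4.3 − (1178.7·1.3)·1.75 − 2850·1.8 = 0 → B_y = 7811.5425/4.3 = 1816.64 ≈ 1817 lb.
ΣF_y = 0: A_y + 1816.64 − 1178.7·1.3 − 2850 = 0 → A_y = 2566 lb.
ΣF_x = 0: no horizontal applied forces, so A_x = 0.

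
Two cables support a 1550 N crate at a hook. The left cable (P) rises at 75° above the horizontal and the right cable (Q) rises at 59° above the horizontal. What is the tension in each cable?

ΣF_x = 0: −T_P·cos75° + T_Q·cos59° = 0 → T_Q = 0.502524·T_P.
ΣF_y = 0: T_P·sin75° + T_Q·sin59° = 1550.
Substitute: T_P·(0.965926 + 0.502524·0.857167) = 1550 → T_P = 1109.78 ≈ 1110 N.
Then T_Q = 0.502524 × 1109.78 = 557.7 N.

T_P = 1110 N, T_Q = 557.7 N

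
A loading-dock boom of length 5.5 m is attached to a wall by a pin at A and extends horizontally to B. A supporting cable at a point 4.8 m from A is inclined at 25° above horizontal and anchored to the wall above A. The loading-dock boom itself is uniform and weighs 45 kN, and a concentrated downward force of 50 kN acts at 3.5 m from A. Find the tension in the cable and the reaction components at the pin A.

ΣM about A: T·sin25°·4.8 − 45·2.75 − 50·3.5 = 0 → T = 298.75/(4.8·0.422618) = 147.271 ≈ 147.3 kN.
ΣF_x = 0: A_x − T·cos25° = 0 → A_x = 147.271 × 0.906308 = 133.5 kN.
ΣF_y = 0: A_y + T·sin25° − 45 − 50 = 0 → A_y = 95 − 147.271 × 0.422618 = 32.76 kN.

T = 147.3 kN, A_x = 133.5 kN, A_y = 32.76 kN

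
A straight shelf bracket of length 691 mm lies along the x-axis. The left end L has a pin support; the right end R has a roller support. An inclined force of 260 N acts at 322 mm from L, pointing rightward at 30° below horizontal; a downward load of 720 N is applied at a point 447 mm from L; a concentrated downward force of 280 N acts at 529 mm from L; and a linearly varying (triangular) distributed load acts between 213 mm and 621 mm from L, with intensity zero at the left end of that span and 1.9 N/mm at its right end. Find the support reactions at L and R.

Resultant of the triangular load: ½ × 1.9 × 408 = 387.6 N, acting at 485 mm from L (one-third of the span from the peak).
ΣM about L: R_y·691 − 260·sin30°·322 − 720·447 − 280·529 − (½·1.9·408)·485 = 0 → R_y = 699806/691 = 1012.74 ≈ 1013 N.
ΣF_y = 0: L_y + 1012.74 − 260·sin30° − 720 − 280 − ½·1.9·408 = 0 → L_y = 504.9 N.
ΣF_x = 0: L_x + 260·cos30° = 0 → L_x = -225.2 N.

L_x = -225.2 N, L_y = 504.9 N, R_y = 1013 N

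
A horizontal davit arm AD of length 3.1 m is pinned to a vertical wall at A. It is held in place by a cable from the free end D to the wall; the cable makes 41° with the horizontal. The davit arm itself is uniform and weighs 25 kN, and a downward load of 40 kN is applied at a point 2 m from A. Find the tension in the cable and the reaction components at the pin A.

ΣM about A: T·sin41°·3.1 − 25·1.55 − 40·2 = 0 → T = 118.75/(3.1·0.656059) = 58.3887 ≈ 58.39 kN.
ΣF_x = 0: A_x − T·cos41° = 0 → A_x = 58.3887 × 0.75471 = 44.07 kN.
ΣF_y = 0: A_y + T·sin41° − 25 − 40 = 0 → A_y = 65 − 58.3887 × 0.656059 = 26.69 kN.

T = 58.39 kN, A_x = 44.07 kN, A_y = 26.69 kN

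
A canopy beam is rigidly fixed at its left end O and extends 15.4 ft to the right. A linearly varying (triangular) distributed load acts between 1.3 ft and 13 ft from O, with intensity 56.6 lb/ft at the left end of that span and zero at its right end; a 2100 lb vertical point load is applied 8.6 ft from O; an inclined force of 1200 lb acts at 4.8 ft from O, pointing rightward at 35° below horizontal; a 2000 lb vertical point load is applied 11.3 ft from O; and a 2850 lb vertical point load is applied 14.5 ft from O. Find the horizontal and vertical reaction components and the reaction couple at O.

O_x = -983.0 lb, O_y = 7969 lb, M_O = 87010 lb·ft

Resultant of the triangular load: ½ × 56.6 × 11.7 = 331.11 lb, acting at 5.2 ft from O (one-third of the span from the peak).
ΣF_x = 0: O_x + 1200·cos35° = 0 → O_x = -983.0 lb.
ΣF_y = 0: O_y − ½·56.6·11.7 − 2100 − 1200·sin35° − 2000 − 2850 = 0 → O_y = 7969 lb.
ΣM about O: M_O − (½·56.6·11.7)·5.2 − 2100·8.6 − 1200·sin35°·4.8 − 2000·11.3 − 2850·14.5 = 0 → M_O = 87010 lb·ft.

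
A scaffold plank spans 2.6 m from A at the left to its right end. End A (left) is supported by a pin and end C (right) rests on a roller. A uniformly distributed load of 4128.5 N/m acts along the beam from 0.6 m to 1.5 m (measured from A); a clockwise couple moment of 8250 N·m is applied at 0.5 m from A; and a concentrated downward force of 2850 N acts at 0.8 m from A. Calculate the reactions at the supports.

Resultant of the distributed load: 4128.5 × 0.9 = 3715.65 N at 1.05 m from A.
Taking moments about A: C_y·2.6 − (4128.5·0.9)·1.05 − 8250 − 2850·0.8 = 0 → C_y = 14431.4325/2.6 = 5550.55 ≈ 5551 N.
ΣF_y = 0: A_y + 5550.55 − 4128.5·0.9 − 2850 = 0 → A_y = 1015 N.
ΣF_x = 0: no horizontal applied forces, so A_x = 0.

A_x = 0, A_y = 1015 N, C_y = 5551 N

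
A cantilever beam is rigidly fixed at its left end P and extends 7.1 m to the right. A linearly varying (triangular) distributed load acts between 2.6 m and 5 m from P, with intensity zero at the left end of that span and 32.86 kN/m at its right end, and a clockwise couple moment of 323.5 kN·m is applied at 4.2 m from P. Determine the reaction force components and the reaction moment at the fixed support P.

Resultant of the triangular load: ½ × 32.86 × 2.4 = 39.432 kN, acting at 4.2 m from P (one-third of the span from the peak).
ΣF_x = 0: P_x = 0.
ΣF_y = 0: P_y − ½·32.86·2.4 = 0 → P_y = 39.43 kN.
ΣM about P: M_P − (½·32.86·2.4)·4.2 − 323.5 = 0 → M_P = 489.1 kN·m.

P_x = 0, P_y = 39.43 kN, M_P = 489.1 kN·m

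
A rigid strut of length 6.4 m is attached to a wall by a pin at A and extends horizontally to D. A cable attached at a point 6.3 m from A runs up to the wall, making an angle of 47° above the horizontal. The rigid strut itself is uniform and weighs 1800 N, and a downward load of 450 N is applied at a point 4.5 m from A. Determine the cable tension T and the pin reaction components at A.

ΣM about A: T·sin47°·6.3 − 1800·3.2 − 450·4.5 = 0 → T = 7785/(6.3·0.731354) = 1689.63 ≈ 1690 N.
ΣF_x = 0: A_x − T·cos47° = 0 → A_x = 1689.63 × 0.681998 = 1152 N.
ΣF_y = 0: A_y + T·sin47° − 1800 − 450 = 0 → A_y = 2250 − 1689.63 × 0.731354 = 1014 N.

T = 1690 N, A_x = 1152 N, A_y = 1014 N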